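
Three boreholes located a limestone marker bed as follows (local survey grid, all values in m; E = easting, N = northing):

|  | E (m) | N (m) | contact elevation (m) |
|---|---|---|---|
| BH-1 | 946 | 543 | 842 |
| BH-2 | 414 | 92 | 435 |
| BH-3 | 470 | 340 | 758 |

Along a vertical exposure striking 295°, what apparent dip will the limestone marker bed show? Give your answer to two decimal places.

44.14°

Let the plane be z = a·E + b·N + c.
BH-2−BH-1: −532a − 451b = −407;  BH-3−BH-1: −476a − 203b = −84.
Solving gives a = −0.41936, b = 1.39711.
Unit vector along 295° is (sin 295°, cos 295°) = (-0.9063, 0.4226).
Slope in that direction = a·(-0.9063) + b·(0.4226) = 0.97051.
Apparent dip = arctan|0.97051| = 44.14° (true dip is 55.6°, so apparent ≤ true as expected).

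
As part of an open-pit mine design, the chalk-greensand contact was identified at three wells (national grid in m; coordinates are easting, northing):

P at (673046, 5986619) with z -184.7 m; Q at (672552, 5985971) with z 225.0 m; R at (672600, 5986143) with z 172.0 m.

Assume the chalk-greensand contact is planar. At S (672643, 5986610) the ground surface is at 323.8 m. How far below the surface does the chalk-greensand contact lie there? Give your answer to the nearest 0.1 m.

237.1 m

Let the plane be z = a·easting + b·northing + c.
Q−P: −494a − 648b = 409.7;  R−P: −446a − 476b = 356.7.
Solving gives a = −0.670659439, b = −0.120978761.
Then c = -184.7 − a·673046 − b·5986619 = 1175453.70.
At (672643, 5986610): z_contact = −451114.38 − 724252.66 + 1175453.70 = 86.66 m.
Depth below ground = 323.8 − 86.66 = 237.1 m.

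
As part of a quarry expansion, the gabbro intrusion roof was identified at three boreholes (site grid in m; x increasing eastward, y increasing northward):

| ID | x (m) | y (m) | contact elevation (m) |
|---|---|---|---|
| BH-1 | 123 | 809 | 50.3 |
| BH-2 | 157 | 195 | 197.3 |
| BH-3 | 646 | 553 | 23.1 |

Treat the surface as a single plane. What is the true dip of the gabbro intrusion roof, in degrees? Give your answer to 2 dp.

Two edge vectors: BH-1→BH-2 = (34, -614, 147), BH-1→BH-3 = (523, -256, -27.2).
Normal n = (BH-1→BH-2) × (BH-1→BH-3) = (54332.8, 77805.8, 312418).
So ∂z/∂x = −n_x/n_z = −0.17391 and ∂z/∂y = −n_y/n_z = −0.24904.
Gradient magnitude |∇z| = √(a² + b²) = √(0.03024 + 0.06202) = 0.30376.
True dip = arctan(0.30376) = 16.90°, dipping toward NE (azimuth ≈ 035°).

16.90°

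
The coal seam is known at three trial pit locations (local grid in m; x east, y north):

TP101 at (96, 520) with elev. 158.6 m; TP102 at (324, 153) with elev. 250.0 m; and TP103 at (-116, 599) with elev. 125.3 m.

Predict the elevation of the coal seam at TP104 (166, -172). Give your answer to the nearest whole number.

Two edge vectors: TP101→TP102 = (228, -367, 91.4), TP101→TP103 = (-212, 79, -33.3).
Normal n = (TP101→TP102) × (TP101→TP103) = (5000.5, -11784.4, -59792).
So ∂z/∂x = −n_x/n_z = 0.08363 and ∂z/∂y = −n_y/n_z = −0.19709.
Intercept c from TP101: 158.6 − 8.03 + 102.49 = 253.06.
At (166, -172): z = 13.9 + 33.9 + 253.06 = 300.8 m.

301 m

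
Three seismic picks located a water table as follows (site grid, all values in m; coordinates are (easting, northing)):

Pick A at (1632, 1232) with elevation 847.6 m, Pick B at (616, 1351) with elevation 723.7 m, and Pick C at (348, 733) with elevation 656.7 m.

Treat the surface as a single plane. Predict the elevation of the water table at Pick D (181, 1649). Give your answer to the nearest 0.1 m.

683.7 m

Let the plane be z = a·E + b·N + c.
Pick B−Pick A: −1016a + 119b = −123.9;  Pick C−Pick A: −1284a − 499b = −190.9.
Solving gives a = 0.128138, b = 0.052846.
Then c = 847.6 − a·1632 − b·1232 = 573.37.
At (181, 1649): z = 23.2 + 87.1 + 573.37 = 683.7 m.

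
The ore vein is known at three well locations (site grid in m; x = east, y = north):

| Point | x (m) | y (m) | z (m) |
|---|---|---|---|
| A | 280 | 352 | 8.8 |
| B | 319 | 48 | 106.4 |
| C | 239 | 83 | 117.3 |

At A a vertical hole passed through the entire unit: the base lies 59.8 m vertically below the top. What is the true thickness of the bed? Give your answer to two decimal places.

Two edge vectors: A→B = (39, -304, 97.6), A→C = (-41, -269, 108.5).
Normal n = (A→B) × (A→C) = (-6729.6, -8233.1, -22955).
So ∂z/∂x = −n_x/n_z = −0.29316 and ∂z/∂y = −n_y/n_z = −0.35866.
|∇z| = √(a²+b²) = 0.46323, so dip δ = arctan(0.46323) = 24.86°.
True thickness = vertical thickness × cos δ = 59.8 × cos 24.86° = 54.26 m.

54.26 m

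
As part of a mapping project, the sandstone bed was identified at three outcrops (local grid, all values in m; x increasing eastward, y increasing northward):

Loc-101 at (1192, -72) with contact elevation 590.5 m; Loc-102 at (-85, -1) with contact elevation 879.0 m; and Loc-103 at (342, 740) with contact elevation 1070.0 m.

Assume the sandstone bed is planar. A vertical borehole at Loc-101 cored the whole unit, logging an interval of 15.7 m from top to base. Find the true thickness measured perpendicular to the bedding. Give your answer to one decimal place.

14.4 m

Two edge vectors: Loc-101→Loc-102 = (-1277, 71, 288.5), Loc-101→Loc-103 = (-850, 812, 479.5).
Normal n = (Loc-101→Loc-102) × (Loc-101→Loc-103) = (-200217.5, 367096.5, -976574).
So ∂z/∂x = −n_x/n_z = −0.20502 and ∂z/∂y = −n_y/n_z = 0.37590.
|∇z| = √(a²+b²) = 0.42818, so dip δ = arctan(0.42818) = 23.18°.
True thickness = vertical thickness × cos δ = 15.7 × cos 23.18° = 14.4 m.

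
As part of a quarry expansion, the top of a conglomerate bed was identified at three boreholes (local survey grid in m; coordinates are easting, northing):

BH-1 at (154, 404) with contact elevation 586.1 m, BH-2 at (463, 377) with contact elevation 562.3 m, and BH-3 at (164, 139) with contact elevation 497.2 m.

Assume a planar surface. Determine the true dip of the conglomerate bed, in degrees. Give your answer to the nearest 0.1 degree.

18.6°

Two edge vectors: BH-1→BH-2 = (309, -27, -23.8), BH-1→BH-3 = (10, -265, -88.9).
Normal n = (BH-1→BH-2) × (BH-1→BH-3) = (-3906.7, 27232.1, -81615).
So ∂z/∂easting = −n_x/n_z = −0.04787 and ∂z/∂northing = −n_y/n_z = 0.33367.
Gradient magnitude |∇z| = √(a² + b²) = √(0.00229 + 0.11133) = 0.33708.
True dip = arctan(0.33708) = 18.6°, dipping toward S (azimuth ≈ 172°).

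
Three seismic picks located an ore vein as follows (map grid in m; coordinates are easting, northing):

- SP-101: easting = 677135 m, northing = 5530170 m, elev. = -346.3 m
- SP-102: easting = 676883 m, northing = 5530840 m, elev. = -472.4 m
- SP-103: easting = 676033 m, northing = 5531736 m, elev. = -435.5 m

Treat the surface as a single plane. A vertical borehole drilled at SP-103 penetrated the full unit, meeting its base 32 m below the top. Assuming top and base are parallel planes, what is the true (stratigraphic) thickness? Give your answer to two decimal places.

28.34 m

Let the plane be z = a·easting + b·northing + c.
SP-102−SP-101: −252a + 670b = −126.1;  SP-103−SP-101: −1102a + 1566b = −89.2.
Solving gives a = −0.40066, b = −0.33890.
|∇z| = √(a²+b²) = 0.52477, so dip δ = arctan(0.52477) = 27.69°.
True thickness = vertical thickness × cos δ = 32 × cos 27.69° = 28.34 m.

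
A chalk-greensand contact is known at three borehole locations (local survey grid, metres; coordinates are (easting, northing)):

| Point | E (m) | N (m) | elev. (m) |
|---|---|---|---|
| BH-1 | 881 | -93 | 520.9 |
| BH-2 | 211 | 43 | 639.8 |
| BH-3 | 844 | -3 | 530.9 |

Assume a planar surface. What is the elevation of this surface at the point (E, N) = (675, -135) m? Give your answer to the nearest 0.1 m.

Let the plane be z = a·E + b·N + c.
BH-2−BH-1: −670a + 136b = 118.9;  BH-3−BH-1: −37a + 90b = 10.
Solving gives a = −0.16901, b = 0.04163.
Then c = 520.9 − a·881 − b·-93 = 673.67.
At (675, -135): z = −114.1 − 5.6 + 673.67 = 554.0 m.

554.0 m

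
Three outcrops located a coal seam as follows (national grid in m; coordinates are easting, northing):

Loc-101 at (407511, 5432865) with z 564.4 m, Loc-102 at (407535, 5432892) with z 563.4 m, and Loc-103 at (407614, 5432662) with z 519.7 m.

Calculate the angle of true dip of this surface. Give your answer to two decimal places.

12.60°

Let the plane be z = a·easting + b·northing + c.
Loc-102−Loc-101: 24a + 27b = −1;  Loc-103−Loc-101: 103a − 203b = −44.7.
Solving gives a = −0.18423, b = 0.12672.
Gradient magnitude |∇z| = √(a² + b²) = √(0.03394 + 0.01606) = 0.22360.
True dip = arctan(0.22360) = 12.60°, dipping toward SE (azimuth ≈ 125°).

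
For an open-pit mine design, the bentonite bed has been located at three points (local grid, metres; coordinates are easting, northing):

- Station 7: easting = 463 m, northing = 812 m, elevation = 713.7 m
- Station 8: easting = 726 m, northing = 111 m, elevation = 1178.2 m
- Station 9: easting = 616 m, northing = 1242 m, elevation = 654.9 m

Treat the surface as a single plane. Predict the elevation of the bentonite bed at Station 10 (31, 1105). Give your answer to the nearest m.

288 m

Two edge vectors: Station 7→Station 8 = (263, -701, 464.5), Station 7→Station 9 = (153, 430, -58.8).
Normal n = (Station 7→Station 8) × (Station 7→Station 9) = (-158516.2, 86532.9, 220343).
So ∂z/∂easting = −n_x/n_z = 0.71941 and ∂z/∂northing = −n_y/n_z = −0.39272.
Intercept c from Station 7: 713.7 − 333.09 + 318.89 = 699.50.
At (31, 1105): z = 22.3 − 434.0 + 699.50 = 287.8 m.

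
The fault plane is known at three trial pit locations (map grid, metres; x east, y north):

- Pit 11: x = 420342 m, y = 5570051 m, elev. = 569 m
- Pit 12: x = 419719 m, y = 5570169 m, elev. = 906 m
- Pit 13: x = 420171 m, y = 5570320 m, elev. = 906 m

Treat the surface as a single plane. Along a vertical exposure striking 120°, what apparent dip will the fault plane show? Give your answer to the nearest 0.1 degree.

39.2°

Let the plane be z = a·x + b·y + c.
Pit 12−Pit 11: −623a + 118b = 337;  Pit 13−Pit 11: −171a + 269b = 337.
Solving gives a = −0.34521, b = 1.03334.
Unit vector along 120° is (sin 120°, cos 120°) = (0.8660, -0.5000).
Slope in that direction = a·(0.8660) + b·(-0.5000) = −0.81563.
Apparent dip = arctan|0.81563| = 39.2° (true dip is 47.5°, so apparent ≤ true as expected).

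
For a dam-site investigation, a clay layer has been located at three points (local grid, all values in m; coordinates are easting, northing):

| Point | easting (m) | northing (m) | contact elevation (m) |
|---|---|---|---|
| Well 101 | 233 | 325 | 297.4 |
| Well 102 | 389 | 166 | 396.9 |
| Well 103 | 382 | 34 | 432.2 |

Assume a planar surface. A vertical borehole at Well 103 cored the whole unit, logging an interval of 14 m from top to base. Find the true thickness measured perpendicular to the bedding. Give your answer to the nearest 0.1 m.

12.8 m

Let the plane be z = a·easting + b·northing + c.
Well 102−Well 101: 156a − 159b = 99.5;  Well 103−Well 101: 149a − 291b = 134.8.
Solving gives a = 0.34652, b = −0.28580.
|∇z| = √(a²+b²) = 0.44918, so dip δ = arctan(0.44918) = 24.19°.
True thickness = vertical thickness × cos δ = 14 × cos 24.19° = 12.8 m.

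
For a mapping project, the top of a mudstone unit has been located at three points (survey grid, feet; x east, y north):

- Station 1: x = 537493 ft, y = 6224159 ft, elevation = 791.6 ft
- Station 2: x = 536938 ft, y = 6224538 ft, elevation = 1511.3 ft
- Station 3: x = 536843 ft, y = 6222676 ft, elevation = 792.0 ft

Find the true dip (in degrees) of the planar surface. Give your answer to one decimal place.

47.5°

Two edge vectors: Station 1→Station 2 = (-555, 379, 719.7), Station 1→Station 3 = (-650, -1483, 0.4).
Normal n = (Station 1→Station 2) × (Station 1→Station 3) = (1067466.7, -467583, 1069415).
So ∂z/∂x = −n_x/n_z = −0.99818 and ∂z/∂y = −n_y/n_z = 0.43723.
Gradient magnitude |∇z| = √(a² + b²) = √(0.99636 + 0.19117) = 1.08974.
True dip = arctan(1.08974) = 47.5°, dipping toward ESE (azimuth ≈ 114°).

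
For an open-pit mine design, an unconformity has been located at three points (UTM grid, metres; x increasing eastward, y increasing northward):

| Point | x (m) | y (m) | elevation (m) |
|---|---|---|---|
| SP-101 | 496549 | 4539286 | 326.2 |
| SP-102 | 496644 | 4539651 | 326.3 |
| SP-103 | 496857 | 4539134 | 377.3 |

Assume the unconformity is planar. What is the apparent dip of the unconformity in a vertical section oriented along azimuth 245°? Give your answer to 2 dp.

Two edge vectors: SP-101→SP-102 = (95, 365, 0.1), SP-101→SP-103 = (308, -152, 51.1).
Normal n = (SP-101→SP-102) × (SP-101→SP-103) = (18666.7, -4823.7, -126860).
So ∂z/∂x = −n_x/n_z = 0.14714 and ∂z/∂y = −n_y/n_z = −0.03802.
Unit vector along 245° is (sin 245°, cos 245°) = (-0.9063, -0.4226).
Slope in that direction = a·(-0.9063) + b·(-0.4226) = −0.11729.
Apparent dip = arctan|0.11729| = 6.69° (true dip is 8.6°, so apparent ≤ true as expected).

6.69°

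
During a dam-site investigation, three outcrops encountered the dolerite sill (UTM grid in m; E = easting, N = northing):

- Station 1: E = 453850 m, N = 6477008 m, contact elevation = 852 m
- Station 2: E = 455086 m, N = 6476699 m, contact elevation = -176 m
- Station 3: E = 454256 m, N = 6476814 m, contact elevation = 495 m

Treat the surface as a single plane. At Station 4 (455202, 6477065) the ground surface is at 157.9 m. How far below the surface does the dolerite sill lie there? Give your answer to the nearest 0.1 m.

Let the plane be z = a·E + b·N + c.
Station 2−Station 1: 1236a − 309b = −1028;  Station 3−Station 1: 406a − 194b = −357.
Solving gives a = −0.779489198, b = 0.208904050.
Then c = 852 − a·453850 − b·6477008 = −998450.03.
At (455202, 6477065): z_contact = −354825.04 + 1353085.11 − 998450.03 = -189.96 m.
Depth below ground = 157.9 − (-189.96) = 347.9 m.

347.9 m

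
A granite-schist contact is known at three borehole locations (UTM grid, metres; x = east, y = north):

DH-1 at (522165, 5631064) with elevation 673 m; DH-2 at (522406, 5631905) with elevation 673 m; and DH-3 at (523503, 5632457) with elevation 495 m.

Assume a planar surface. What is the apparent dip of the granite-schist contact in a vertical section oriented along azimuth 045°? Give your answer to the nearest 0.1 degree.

Let the plane be z = a·x + b·y + c.
DH-2−DH-1: 241a + 841b = 0;  DH-3−DH-1: 1338a + 1393b = −178.
Solving gives a = −0.18960, b = 0.05433.
Unit vector along 045° is (sin 45°, cos 45°) = (0.7071, 0.7071).
Slope in that direction = a·(0.7071) + b·(0.7071) = −0.09565.
Apparent dip = arctan|0.09565| = 5.5° (true dip is 11.2°, so apparent ≤ true as expected).

5.5°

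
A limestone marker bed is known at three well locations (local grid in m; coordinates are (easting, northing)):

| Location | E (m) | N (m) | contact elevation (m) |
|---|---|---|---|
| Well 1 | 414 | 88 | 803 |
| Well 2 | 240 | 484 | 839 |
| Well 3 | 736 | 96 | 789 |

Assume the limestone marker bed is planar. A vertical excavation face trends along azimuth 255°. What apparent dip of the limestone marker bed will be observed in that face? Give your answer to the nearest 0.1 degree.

Let the plane be z = a·E + b·N + c.
Well 2−Well 1: −174a + 396b = 36;  Well 3−Well 1: 322a + 8b = −14.
Solving gives a = −0.04524, b = 0.07103.
Unit vector along 255° is (sin 255°, cos 255°) = (-0.9659, -0.2588).
Slope in that direction = a·(-0.9659) + b·(-0.2588) = 0.02532.
Apparent dip = arctan|0.02532| = 1.5° (true dip is 4.8°, so apparent ≤ true as expected).

1.5°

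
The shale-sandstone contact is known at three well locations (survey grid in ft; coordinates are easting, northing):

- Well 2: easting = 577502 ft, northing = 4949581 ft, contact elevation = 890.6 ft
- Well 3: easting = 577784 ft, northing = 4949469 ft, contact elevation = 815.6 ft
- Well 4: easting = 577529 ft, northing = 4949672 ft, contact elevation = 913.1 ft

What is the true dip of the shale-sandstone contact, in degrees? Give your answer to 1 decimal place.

18.2°

Let the plane be z = a·easting + b·northing + c.
Well 3−Well 2: 282a − 112b = −75;  Well 4−Well 2: 27a + 91b = 22.5.
Solving gives a = −0.15007, b = 0.29178.
Gradient magnitude |∇z| = √(a² + b²) = √(0.02252 + 0.08514) = 0.32811.
True dip = arctan(0.32811) = 18.2°, dipping toward SSE (azimuth ≈ 153°).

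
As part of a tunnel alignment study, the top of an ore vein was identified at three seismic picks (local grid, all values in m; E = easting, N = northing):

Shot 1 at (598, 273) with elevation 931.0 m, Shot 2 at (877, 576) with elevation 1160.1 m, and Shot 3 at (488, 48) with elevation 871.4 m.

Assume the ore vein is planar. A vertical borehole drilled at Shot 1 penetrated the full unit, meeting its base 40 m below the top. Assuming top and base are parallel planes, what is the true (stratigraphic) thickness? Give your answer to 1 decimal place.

25.9 m

Two edge vectors: Shot 1→Shot 2 = (279, 303, 229.1), Shot 1→Shot 3 = (-110, -225, -59.6).
Normal n = (Shot 1→Shot 2) × (Shot 1→Shot 3) = (33488.7, -8572.6, -29445).
So ∂z/∂E = −n_x/n_z = 1.13733 and ∂z/∂N = −n_y/n_z = −0.29114.
|∇z| = √(a²+b²) = 1.17400, so dip δ = arctan(1.17400) = 49.58°.
True thickness = vertical thickness × cos δ = 40 × cos 49.58° = 25.9 m.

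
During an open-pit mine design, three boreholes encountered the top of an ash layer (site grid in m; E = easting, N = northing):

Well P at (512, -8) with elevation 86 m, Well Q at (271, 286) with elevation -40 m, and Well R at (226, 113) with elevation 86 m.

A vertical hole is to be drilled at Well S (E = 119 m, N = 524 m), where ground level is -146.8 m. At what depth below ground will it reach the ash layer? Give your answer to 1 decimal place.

7.2 m

Two edge vectors: Well P→Well Q = (-241, 294, -126), Well P→Well R = (-286, 121, 0).
Normal n = (Well P→Well Q) × (Well P→Well R) = (15246, 36036, 54923).
So ∂z/∂E = −n_x/n_z = −0.27759 and ∂z/∂N = −n_y/n_z = −0.65612.
Intercept c from Well P: 86 + 142.13 − 5.25 = 222.88.
At (119, 524): z_contact = −33.03 − 343.81 + 222.88 = -153.96 m.
Depth below ground = -146.8 − (-153.96) = 7.2 m.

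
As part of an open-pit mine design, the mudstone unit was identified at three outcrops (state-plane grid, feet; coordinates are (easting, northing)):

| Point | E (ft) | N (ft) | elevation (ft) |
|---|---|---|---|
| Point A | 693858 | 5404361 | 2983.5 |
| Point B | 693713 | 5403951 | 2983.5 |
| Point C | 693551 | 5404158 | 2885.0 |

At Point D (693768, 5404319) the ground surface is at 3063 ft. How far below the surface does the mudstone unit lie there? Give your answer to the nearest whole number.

111 ft

Let the plane be z = a·E + b·N + c.
Point B−Point A: −145a − 410b = 0;  Point C−Point A: −307a − 203b = −98.5.
Solving gives a = 0.41877949, b = −0.14810494.
Then c = 2983.5 − a·693858 − b·5404361 = 512822.57.
At (693768, 5404319): z_contact = 290535.8 − 800406.3 + 512822.57 = 2952.0 ft.
Depth below ground = 3063 − 2952.0 = 111 ft.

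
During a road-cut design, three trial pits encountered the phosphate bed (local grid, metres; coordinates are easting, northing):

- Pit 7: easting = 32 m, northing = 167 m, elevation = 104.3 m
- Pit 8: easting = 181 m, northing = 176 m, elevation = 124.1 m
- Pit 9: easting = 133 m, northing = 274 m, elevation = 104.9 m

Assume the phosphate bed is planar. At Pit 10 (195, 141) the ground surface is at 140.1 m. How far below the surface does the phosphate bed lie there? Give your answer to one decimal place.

Two edge vectors: Pit 7→Pit 8 = (149, 9, 19.8), Pit 7→Pit 9 = (101, 107, 0.6).
Normal n = (Pit 7→Pit 8) × (Pit 7→Pit 9) = (-2113.2, 1910.4, 15034).
So ∂z/∂easting = −n_x/n_z = 0.14056 and ∂z/∂northing = −n_y/n_z = −0.12707.
Intercept c from Pit 7: 104.3 − 4.50 + 21.22 = 121.02.
At (195, 141): z_contact = 27.41 − 17.92 + 121.02 = 130.52 m.
Depth below ground = 140.1 − 130.52 = 9.6 m.

9.6 m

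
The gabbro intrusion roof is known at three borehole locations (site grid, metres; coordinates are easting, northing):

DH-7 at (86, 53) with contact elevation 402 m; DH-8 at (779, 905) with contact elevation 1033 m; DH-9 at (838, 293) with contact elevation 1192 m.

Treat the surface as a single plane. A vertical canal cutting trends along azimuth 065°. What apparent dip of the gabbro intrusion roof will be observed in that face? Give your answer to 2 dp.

42.97°

Two edge vectors: DH-7→DH-8 = (693, 852, 631), DH-7→DH-9 = (752, 240, 790).
Normal n = (DH-7→DH-8) × (DH-7→DH-9) = (521640, -72958, -474384).
So ∂z/∂easting = −n_x/n_z = 1.09962 and ∂z/∂northing = −n_y/n_z = −0.15380.
Unit vector along 065° is (sin 65°, cos 65°) = (0.9063, 0.4226).
Slope in that direction = a·(0.9063) + b·(0.4226) = 0.93159.
Apparent dip = arctan|0.93159| = 42.97° (true dip is 48.0°, so apparent ≤ true as expected).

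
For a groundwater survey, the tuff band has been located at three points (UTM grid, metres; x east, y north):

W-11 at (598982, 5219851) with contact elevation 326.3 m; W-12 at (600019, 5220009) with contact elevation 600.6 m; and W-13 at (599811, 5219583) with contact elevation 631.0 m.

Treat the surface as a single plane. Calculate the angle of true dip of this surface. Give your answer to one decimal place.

20.2°

Let the plane be z = a·x + b·y + c.
W-12−W-11: 1037a + 158b = 274.3;  W-13−W-11: 829a − 268b = 304.7.
Solving gives a = 0.29752, b = −0.21663.
Gradient magnitude |∇z| = √(a² + b²) = √(0.08852 + 0.04693) = 0.36803.
True dip = arctan(0.36803) = 20.2°, dipping toward NW (azimuth ≈ 306°).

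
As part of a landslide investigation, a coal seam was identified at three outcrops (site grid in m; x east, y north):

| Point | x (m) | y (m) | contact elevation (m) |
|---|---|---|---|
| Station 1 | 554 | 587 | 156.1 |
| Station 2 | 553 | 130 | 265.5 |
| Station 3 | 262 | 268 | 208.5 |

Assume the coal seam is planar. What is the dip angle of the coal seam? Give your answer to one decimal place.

14.2°

Two edge vectors: Station 1→Station 2 = (-1, -457, 109.4), Station 1→Station 3 = (-292, -319, 52.4).
Normal n = (Station 1→Station 2) × (Station 1→Station 3) = (10951.8, -31892.4, -133125).
So ∂z/∂x = −n_x/n_z = 0.08227 and ∂z/∂y = −n_y/n_z = −0.23957.
Gradient magnitude |∇z| = √(a² + b²) = √(0.00677 + 0.05739) = 0.25330.
True dip = arctan(0.25330) = 14.2°, dipping toward NNW (azimuth ≈ 341°).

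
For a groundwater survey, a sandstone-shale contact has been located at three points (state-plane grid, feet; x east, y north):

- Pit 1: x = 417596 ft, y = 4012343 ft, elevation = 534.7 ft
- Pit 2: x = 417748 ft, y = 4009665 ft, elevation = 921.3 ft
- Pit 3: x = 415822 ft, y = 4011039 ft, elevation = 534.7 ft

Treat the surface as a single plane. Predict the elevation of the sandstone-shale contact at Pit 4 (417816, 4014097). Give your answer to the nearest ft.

314 ft

Two edge vectors: Pit 1→Pit 2 = (152, -2678, 386.6), Pit 1→Pit 3 = (-1774, -1304, 0).
Normal n = (Pit 1→Pit 2) × (Pit 1→Pit 3) = (504126.4, -685828.4, -4948980).
So ∂z/∂x = −n_x/n_z = 0.10186471 and ∂z/∂y = −n_y/n_z = −0.13857975.
Intercept c from Pit 1: 534.7 − 42538.29 + 556029.48 = 514025.89.
At (417816, 4014097): z = 42560.7 − 556272.5 + 514025.89 = 314.0 ft.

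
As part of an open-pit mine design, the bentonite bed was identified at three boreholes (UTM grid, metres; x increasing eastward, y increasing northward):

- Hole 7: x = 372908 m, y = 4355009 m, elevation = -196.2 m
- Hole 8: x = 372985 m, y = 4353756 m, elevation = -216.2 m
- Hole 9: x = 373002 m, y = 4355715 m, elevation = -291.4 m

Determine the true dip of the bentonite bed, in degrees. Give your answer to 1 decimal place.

Let the plane be z = a·x + b·y + c.
Hole 8−Hole 7: 77a − 1253b = −20;  Hole 9−Hole 7: 94a + 706b = −95.2.
Solving gives a = −0.77497, b = −0.03166.
Gradient magnitude |∇z| = √(a² + b²) = √(0.60057 + 0.00100) = 0.77561.
True dip = arctan(0.77561) = 37.8°, dipping toward E (azimuth ≈ 088°).

37.8°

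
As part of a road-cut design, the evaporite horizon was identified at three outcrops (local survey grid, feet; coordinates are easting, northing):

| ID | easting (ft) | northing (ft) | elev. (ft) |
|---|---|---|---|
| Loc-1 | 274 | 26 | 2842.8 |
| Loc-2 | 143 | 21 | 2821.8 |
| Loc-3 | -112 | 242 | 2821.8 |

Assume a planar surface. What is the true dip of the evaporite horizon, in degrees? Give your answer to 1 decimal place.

Two edge vectors: Loc-1→Loc-2 = (-131, -5, -21), Loc-1→Loc-3 = (-386, 216, -21).
Normal n = (Loc-1→Loc-2) × (Loc-1→Loc-3) = (4641, 5355, -30226).
So ∂z/∂easting = −n_x/n_z = 0.15354 and ∂z/∂northing = −n_y/n_z = 0.17717.
Gradient magnitude |∇z| = √(a² + b²) = √(0.02358 + 0.03139) = 0.23444.
True dip = arctan(0.23444) = 13.2°, dipping toward SW (azimuth ≈ 221°).

13.2°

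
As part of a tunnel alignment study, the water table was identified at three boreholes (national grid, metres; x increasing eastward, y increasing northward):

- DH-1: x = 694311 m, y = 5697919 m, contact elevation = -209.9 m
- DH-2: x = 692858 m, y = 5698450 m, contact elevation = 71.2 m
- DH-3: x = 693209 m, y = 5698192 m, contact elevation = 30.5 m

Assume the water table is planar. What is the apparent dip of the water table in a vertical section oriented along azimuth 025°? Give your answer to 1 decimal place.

16.9°

Two edge vectors: DH-1→DH-2 = (-1453, 531, 281.1), DH-1→DH-3 = (-1102, 273, 240.4).
Normal n = (DH-1→DH-2) × (DH-1→DH-3) = (50912.1, 39529, 188493).
So ∂z/∂x = −n_x/n_z = −0.27010 and ∂z/∂y = −n_y/n_z = −0.20971.
Unit vector along 025° is (sin 25°, cos 25°) = (0.4226, 0.9063).
Slope in that direction = a·(0.4226) + b·(0.9063) = −0.30421.
Apparent dip = arctan|0.30421| = 16.9° (true dip is 18.9°, so apparent ≤ true as expected).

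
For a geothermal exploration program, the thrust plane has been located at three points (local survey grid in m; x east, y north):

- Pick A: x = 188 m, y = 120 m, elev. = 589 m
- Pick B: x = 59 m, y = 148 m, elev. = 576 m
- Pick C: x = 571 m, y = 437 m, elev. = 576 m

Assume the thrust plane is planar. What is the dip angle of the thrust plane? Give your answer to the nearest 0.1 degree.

8.4°

Let the plane be z = a·x + b·y + c.
Pick B−Pick A: −129a + 28b = −13;  Pick C−Pick A: 383a + 317b = −13.
Solving gives a = 0.07279, b = −0.12895.
Gradient magnitude |∇z| = √(a² + b²) = √(0.00530 + 0.01663) = 0.14807.
True dip = arctan(0.14807) = 8.4°, dipping toward NNW (azimuth ≈ 331°).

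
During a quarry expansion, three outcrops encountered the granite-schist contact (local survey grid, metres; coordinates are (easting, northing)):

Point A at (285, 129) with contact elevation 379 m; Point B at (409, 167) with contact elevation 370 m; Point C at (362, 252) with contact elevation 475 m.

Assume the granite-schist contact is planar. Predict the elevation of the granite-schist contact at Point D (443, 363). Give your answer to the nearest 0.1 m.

Let the plane be z = a·E + b·N + c.
Point B−Point A: 124a + 38b = −9;  Point C−Point A: 77a + 123b = 96.
Solving gives a = −0.38577, b = 1.02199.
Then c = 379 − a·285 − b·129 = 357.11.
At (443, 363): z = −170.9 + 371.0 + 357.11 = 557.2 m.

557.2 m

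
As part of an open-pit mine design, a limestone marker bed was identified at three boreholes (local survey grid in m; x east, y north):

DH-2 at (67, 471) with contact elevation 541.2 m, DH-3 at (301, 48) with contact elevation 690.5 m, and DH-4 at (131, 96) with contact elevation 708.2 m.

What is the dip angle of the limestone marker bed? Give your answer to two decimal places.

Let the plane be z = a·x + b·y + c.
DH-3−DH-2: 234a − 423b = 149.3;  DH-4−DH-2: 64a − 375b = 167.
Solving gives a = −0.24150, b = −0.48655.
Gradient magnitude |∇z| = √(a² + b²) = √(0.05832 + 0.23673) = 0.54319.
True dip = arctan(0.54319) = 28.51°, dipping toward NNE (azimuth ≈ 026°).

28.51°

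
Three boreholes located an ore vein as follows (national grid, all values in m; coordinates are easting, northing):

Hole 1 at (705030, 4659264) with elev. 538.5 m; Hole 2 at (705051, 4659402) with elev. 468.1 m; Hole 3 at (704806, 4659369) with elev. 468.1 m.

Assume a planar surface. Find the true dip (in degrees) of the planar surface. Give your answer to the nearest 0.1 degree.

27.7°

Two edge vectors: Hole 1→Hole 2 = (21, 138, -70.4), Hole 1→Hole 3 = (-224, 105, -70.4).
Normal n = (Hole 1→Hole 2) × (Hole 1→Hole 3) = (-2323.2, 17248, 33117).
So ∂z/∂easting = −n_x/n_z = 0.07015 and ∂z/∂northing = −n_y/n_z = −0.52082.
Gradient magnitude |∇z| = √(a² + b²) = √(0.00492 + 0.27125) = 0.52552.
True dip = arctan(0.52552) = 27.7°, dipping toward N (azimuth ≈ 352°).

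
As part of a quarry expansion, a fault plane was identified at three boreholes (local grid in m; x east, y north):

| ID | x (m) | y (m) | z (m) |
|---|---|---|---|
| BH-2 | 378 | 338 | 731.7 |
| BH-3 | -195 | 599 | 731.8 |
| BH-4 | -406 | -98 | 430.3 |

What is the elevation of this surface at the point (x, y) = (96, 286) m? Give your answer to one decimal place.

Two edge vectors: BH-2→BH-3 = (-573, 261, 0.1), BH-2→BH-4 = (-784, -436, -301.4).
Normal n = (BH-2→BH-3) × (BH-2→BH-4) = (-78621.8, -172780.6, 454452).
So ∂z/∂x = −n_x/n_z = 0.17300 and ∂z/∂y = −n_y/n_z = 0.38020.
Intercept c from BH-2: 731.7 − 65.40 − 128.51 = 537.80.
At (96, 286): z = 16.6 + 108.7 + 537.80 = 663.1 m.

663.1 m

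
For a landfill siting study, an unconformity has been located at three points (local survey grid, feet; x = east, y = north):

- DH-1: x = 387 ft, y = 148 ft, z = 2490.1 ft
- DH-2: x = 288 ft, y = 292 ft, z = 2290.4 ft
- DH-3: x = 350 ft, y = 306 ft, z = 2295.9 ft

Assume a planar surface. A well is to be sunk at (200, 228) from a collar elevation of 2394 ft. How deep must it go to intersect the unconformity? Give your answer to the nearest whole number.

Two edge vectors: DH-1→DH-2 = (-99, 144, -199.7), DH-1→DH-3 = (-37, 158, -194.2).
Normal n = (DH-1→DH-2) × (DH-1→DH-3) = (3587.8, -11836.9, -10314).
So ∂z/∂x = −n_x/n_z = 0.34786 and ∂z/∂y = −n_y/n_z = −1.14765.
Intercept c from DH-1: 2490.1 − 134.62 + 169.85 = 2525.33.
At (200, 228): z_contact = 69.6 − 261.7 + 2525.33 = 2333.2 ft.
Depth below ground = 2394 − 2333.2 = 61 ft.

61 ft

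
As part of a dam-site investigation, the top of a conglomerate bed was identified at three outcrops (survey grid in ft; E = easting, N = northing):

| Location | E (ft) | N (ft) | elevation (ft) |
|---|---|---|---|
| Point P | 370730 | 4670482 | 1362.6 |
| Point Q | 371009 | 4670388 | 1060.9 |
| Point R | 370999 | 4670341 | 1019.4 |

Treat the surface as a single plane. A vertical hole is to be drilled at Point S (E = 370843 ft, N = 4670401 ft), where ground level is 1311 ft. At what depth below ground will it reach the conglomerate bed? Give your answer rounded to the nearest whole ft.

115 ft

Let the plane be z = a·E + b·N + c.
Point Q−Point P: 279a − 94b = −301.7;  Point R−Point P: 269a − 141b = −343.2.
Solving gives a = −0.73143813, b = 1.03860386.
Then c = 1362.6 − a·370730 − b·4670482 = −4578251.96.
At (370843, 4670401): z_contact = −271248.7 + 4850696.5 − 4578251.96 = 1195.8 ft.
Depth below ground = 1311 − 1195.8 = 115 ft.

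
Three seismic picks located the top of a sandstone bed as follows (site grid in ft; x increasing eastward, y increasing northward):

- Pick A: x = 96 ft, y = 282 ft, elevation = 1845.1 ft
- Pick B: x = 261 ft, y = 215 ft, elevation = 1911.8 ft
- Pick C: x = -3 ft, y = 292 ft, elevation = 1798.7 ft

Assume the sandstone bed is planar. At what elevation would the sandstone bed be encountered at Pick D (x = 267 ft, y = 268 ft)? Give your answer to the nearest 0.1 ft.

Two edge vectors: Pick A→Pick B = (165, -67, 66.7), Pick A→Pick C = (-99, 10, -46.4).
Normal n = (Pick A→Pick B) × (Pick A→Pick C) = (2441.8, 1052.7, -4983).
So ∂z/∂x = −n_x/n_z = 0.49003 and ∂z/∂y = −n_y/n_z = 0.21126.
Intercept c from Pick A: 1845.1 − 47.04 − 59.57 = 1738.48.
At (267, 268): z = 130.8 + 56.6 + 1738.48 = 1925.9 ft.

1925.9 ft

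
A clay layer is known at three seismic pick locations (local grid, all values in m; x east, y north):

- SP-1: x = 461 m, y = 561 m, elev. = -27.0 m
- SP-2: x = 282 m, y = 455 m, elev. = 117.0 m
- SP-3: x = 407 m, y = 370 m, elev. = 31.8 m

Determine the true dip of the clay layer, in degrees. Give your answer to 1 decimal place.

37.0°

Two edge vectors: SP-1→SP-2 = (-179, -106, 144), SP-1→SP-3 = (-54, -191, 58.8).
Normal n = (SP-1→SP-2) × (SP-1→SP-3) = (21271.2, 2749.2, 28465).
So ∂z/∂x = −n_x/n_z = −0.74728 and ∂z/∂y = −n_y/n_z = −0.09658.
Gradient magnitude |∇z| = √(a² + b²) = √(0.55842 + 0.00933) = 0.75349.
True dip = arctan(0.75349) = 37.0°, dipping toward E (azimuth ≈ 083°).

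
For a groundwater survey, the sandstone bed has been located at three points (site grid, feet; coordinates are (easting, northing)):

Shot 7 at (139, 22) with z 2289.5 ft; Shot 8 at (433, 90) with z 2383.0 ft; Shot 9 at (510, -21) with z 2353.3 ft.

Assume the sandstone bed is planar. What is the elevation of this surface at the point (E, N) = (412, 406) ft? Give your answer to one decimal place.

Two edge vectors: Shot 7→Shot 8 = (294, 68, 93.5), Shot 7→Shot 9 = (371, -43, 63.8).
Normal n = (Shot 7→Shot 8) × (Shot 7→Shot 9) = (8358.9, 15931.3, -37870).
So ∂z/∂E = −n_x/n_z = 0.22073 and ∂z/∂N = −n_y/n_z = 0.42068.
Intercept c from Shot 7: 2289.5 − 30.68 − 9.26 = 2249.56.
At (412, 406): z = 90.9 + 170.8 + 2249.56 = 2511.3 ft.

2511.3 ft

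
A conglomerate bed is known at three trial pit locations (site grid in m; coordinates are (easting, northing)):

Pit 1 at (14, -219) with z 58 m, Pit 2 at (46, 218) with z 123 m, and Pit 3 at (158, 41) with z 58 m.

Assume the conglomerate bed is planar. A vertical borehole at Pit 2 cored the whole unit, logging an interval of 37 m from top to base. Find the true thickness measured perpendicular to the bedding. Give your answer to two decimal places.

34.88 m

Two edge vectors: Pit 1→Pit 2 = (32, 437, 65), Pit 1→Pit 3 = (144, 260, 0).
Normal n = (Pit 1→Pit 2) × (Pit 1→Pit 3) = (-16900, 9360, -54608).
So ∂z/∂E = −n_x/n_z = −0.30948 and ∂z/∂N = −n_y/n_z = 0.17140.
|∇z| = √(a²+b²) = 0.35377, so dip δ = arctan(0.35377) = 19.48°.
True thickness = vertical thickness × cos δ = 37 × cos 19.48° = 34.88 m.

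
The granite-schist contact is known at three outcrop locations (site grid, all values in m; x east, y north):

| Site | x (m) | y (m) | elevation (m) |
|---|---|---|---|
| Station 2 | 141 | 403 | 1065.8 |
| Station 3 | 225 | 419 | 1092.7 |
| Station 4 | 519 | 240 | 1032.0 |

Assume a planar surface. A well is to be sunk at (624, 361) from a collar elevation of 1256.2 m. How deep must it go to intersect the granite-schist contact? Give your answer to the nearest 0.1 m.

124.0 m

Two edge vectors: Station 2→Station 3 = (84, 16, 26.9), Station 2→Station 4 = (378, -163, -33.8).
Normal n = (Station 2→Station 3) × (Station 2→Station 4) = (3843.9, 13007.4, -19740).
So ∂z/∂x = −n_x/n_z = 0.19473 and ∂z/∂y = −n_y/n_z = 0.65894.
Intercept c from Station 2: 1065.8 − 27.46 − 265.55 = 772.79.
At (624, 361): z_contact = 121.51 + 237.88 + 772.79 = 1132.18 m.
Depth below ground = 1256.2 − 1132.18 = 124.0 m.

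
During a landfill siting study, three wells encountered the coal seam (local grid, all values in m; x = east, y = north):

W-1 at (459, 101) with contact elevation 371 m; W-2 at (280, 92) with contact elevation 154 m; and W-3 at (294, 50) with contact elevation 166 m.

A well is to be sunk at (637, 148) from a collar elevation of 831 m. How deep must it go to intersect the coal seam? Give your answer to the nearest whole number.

Let the plane be z = a·x + b·y + c.
W-2−W-1: −179a − 9b = −217;  W-3−W-1: −165a − 51b = −205.
Solving gives a = 1.20644, b = 0.11643.
Then c = 371 − a·459 − b·101 = −194.51.
At (637, 148): z_contact = 768.5 + 17.2 − 194.51 = 591.2 m.
Depth below ground = 831 − 591.2 = 240 m.

240 m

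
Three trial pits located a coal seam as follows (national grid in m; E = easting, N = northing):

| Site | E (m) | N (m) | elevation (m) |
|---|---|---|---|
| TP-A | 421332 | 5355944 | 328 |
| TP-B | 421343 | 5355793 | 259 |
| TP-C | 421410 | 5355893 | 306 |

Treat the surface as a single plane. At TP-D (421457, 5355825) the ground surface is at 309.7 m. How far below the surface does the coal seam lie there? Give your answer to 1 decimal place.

34.0 m

Two edge vectors: TP-A→TP-B = (11, -151, -69), TP-A→TP-C = (78, -51, -22).
Normal n = (TP-A→TP-B) × (TP-A→TP-C) = (-197, -5140, 11217).
So ∂z/∂E = −n_x/n_z = 0.017562628 and ∂z/∂N = −n_y/n_z = 0.458233039.
Intercept c from TP-A: 328 − 7399.70 − 2454270.50 = −2461342.19.
At (421457, 5355825): z_contact = 7401.89 + 2454215.97 − 2461342.19 = 275.67 m.
Depth below ground = 309.7 − 275.67 = 34.0 m.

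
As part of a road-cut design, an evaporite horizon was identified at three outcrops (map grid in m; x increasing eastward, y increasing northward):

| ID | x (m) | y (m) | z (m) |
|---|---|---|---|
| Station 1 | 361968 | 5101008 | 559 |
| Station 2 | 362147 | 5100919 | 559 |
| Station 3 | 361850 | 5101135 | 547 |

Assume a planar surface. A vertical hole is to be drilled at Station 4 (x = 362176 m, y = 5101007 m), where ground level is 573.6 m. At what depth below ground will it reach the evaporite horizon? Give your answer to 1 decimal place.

32.6 m

Let the plane be z = a·x + b·y + c.
Station 2−Station 1: 179a − 89b = 0;  Station 3−Station 1: −118a + 127b = −12.
Solving gives a = −0.087319107, b = −0.175619328.
Then c = 559 − a·361968 − b·5101008 = 928001.32.
At (362176, 5101007): z_contact = −31624.88 − 895835.42 + 928001.32 = 541.01 m.
Depth below ground = 573.6 − 541.01 = 32.6 m.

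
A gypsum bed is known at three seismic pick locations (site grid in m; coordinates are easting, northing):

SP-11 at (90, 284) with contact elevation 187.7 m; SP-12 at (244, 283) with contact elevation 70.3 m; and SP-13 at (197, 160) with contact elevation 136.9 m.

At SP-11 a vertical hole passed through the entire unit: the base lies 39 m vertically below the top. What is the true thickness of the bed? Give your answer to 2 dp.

Two edge vectors: SP-11→SP-12 = (154, -1, -117.4), SP-11→SP-13 = (107, -124, -50.8).
Normal n = (SP-11→SP-12) × (SP-11→SP-13) = (-14506.8, -4738.6, -18989).
So ∂z/∂easting = −n_x/n_z = −0.76396 and ∂z/∂northing = −n_y/n_z = −0.24954.
|∇z| = √(a²+b²) = 0.80368, so dip δ = arctan(0.80368) = 38.79°.
True thickness = vertical thickness × cos δ = 39 × cos 38.79° = 30.40 m.

30.40 m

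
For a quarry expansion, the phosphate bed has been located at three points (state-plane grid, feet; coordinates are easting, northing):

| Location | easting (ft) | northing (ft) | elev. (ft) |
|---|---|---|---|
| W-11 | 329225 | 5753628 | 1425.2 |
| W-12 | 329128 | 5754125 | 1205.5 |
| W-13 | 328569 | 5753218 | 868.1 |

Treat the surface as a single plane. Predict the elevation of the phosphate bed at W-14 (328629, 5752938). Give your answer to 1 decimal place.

Let the plane be z = a·easting + b·northing + c.
W-12−W-11: −97a + 497b = −219.7;  W-13−W-11: −656a − 410b = −557.1.
Solving gives a = 1.003153892, b = −0.246265739.
Then c = 1425.2 − a·329225 − b·5753628 = 1088083.31.
At (328629, 5752938): z = 329665.5 − 1416751.5 + 1088083.31 = 997.2 ft.

997.2 ft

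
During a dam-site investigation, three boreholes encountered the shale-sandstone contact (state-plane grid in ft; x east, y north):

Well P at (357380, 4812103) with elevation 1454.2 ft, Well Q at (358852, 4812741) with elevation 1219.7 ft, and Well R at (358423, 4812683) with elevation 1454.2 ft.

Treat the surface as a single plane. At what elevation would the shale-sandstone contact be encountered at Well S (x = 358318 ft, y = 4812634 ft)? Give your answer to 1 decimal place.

1466.4 ft

Let the plane be z = a·x + b·y + c.
Well Q−Well P: 1472a + 638b = −234.5;  Well R−Well P: 1043a + 580b = 0.
Solving gives a = −0.722205112, b = 1.298724021.
Then c = 1454.2 − a·357380 − b·4812103 = −5990037.90.
At (358318, 4812634): z = −258779.1 + 6250283.4 − 5990037.90 = 1466.4 ft.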